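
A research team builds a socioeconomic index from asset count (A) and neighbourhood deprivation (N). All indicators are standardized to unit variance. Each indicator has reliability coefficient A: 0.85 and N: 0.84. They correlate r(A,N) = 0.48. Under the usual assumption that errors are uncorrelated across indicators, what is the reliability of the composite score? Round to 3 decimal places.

0.895

Var(A+N) = 2 + 2·[0.48] = 2 + 0.96 = 2.96.
Under uncorrelated errors the observed covariances equal the true-score covariances, so only the own-variance terms attenuate.
True-score variance = [0.85 + 0.84] + 0.96 = 1.69 + 0.96 = 2.65.
Reliability = 2.65 / 2.96 = 0.895.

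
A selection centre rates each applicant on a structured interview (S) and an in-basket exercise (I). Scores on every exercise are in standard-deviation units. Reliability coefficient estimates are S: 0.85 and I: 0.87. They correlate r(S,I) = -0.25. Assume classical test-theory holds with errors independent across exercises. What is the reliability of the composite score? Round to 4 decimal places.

Var(S+I) = 2 + 2·[(-0.25)] = 2 − 0.5 = 1.5.
Because errors are independent across components, Cov(Tᵢ,Tⱼ) = Cov(Xᵢ,Xⱼ); the off-diagonal part of the true-score variance is the same as above.
True-score variance = [0.85 + 0.87] − 0.5 = 1.72 − 0.5 = 1.22.
Reliability = 1.22 / 1.5 = 0.8133.

0.8133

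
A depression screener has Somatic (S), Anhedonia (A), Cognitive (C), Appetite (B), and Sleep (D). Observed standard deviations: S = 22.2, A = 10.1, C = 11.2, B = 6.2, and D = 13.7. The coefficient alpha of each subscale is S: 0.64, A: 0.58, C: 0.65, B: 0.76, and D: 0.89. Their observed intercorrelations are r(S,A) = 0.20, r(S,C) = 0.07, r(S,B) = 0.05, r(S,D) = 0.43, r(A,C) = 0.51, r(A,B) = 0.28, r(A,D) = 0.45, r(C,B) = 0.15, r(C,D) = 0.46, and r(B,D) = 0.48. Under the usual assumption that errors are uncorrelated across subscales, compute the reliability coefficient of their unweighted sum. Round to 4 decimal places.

0.8423

Var(S+A+C+B+D) = 22.2² + 10.1² + 11.2² + 6.2² + 13.7² + 2·[22.2·10.1·0.20 + 22.2·11.2·0.07 + 22.2·6.2·0.05 + 22.2·13.7·0.43 + 10.1·11.2·0.51 + 10.1·6.2·0.28 + 10.1·13.7·0.45 + 11.2·6.2·0.15 + 11.2·13.7·0.46 + 6.2·13.7·0.48] = 946.42 + 918.344 = 1864.76.
With uncorrelated errors the cross-covariances are all true-score covariance, so they carry over unchanged; only the diagonal terms shrink to ρᵢσᵢ².
True-score variance = [22.2²·0.64 + 10.1²·0.58 + 11.2²·0.65 + 6.2²·0.76 + 13.7²·0.89] + 918.344 = 652.378 + 918.344 = 1570.72.
Reliability = 1570.72 / 1864.76 = 0.8423.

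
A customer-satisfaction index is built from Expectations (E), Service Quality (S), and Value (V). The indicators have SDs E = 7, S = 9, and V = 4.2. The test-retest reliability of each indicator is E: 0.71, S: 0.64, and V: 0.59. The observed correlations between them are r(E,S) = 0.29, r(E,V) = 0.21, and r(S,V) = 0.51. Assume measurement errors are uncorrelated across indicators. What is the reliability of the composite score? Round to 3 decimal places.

0.785

Var(E+S+V) = 7² + 9² + 4.2² + 2·[7·9·0.29 + 7·4.2·0.21 + 9·4.2·0.51] = 147.64 + 87.444 = 235.084.
Because errors are independent across components, Cov(Tᵢ,Tⱼ) = Cov(Xᵢ,Xⱼ); the off-diagonal part of the true-score variance is the same as above.
True-score variance = [7²·0.71 + 9²·0.64 + 4.2²·0.59] + 87.444 = 97.0376 + 87.444 = 184.482.
Reliability = 184.482 / 235.084 = 0.785.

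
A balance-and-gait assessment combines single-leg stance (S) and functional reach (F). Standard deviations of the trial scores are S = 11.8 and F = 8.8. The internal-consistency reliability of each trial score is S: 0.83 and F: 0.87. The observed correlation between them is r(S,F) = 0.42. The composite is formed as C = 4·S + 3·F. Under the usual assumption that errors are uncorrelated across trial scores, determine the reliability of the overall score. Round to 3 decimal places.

Var(C) = 4²·11.8² + 3²·8.8² + 2·[12·11.8·8.8·0.42] = 2924.8 + 1046.71 = 3971.51.
Under uncorrelated errors the observed covariances equal the true-score covariances, so only the own-variance terms attenuate.
True-score variance = [4²·11.8²·0.83 + 3²·8.8²·0.87] + 1046.71 = 2455.46 + 1046.71 = 3502.17.
Reliability = 3502.17 / 3971.51 = 0.882.

0.882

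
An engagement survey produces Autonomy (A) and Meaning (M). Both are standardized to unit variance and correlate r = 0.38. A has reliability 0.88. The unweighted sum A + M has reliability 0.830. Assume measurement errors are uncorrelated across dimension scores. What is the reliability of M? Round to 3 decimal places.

Var(A+M) = 2 + 2·0.38 = 2.760.
True-score variance = ρ_A + ρ_M + 2·0.38, so 0.830 = (0.88 + ρ_M + 0.76) / 2.760.
ρ_M = 0.830·2.760 − 0.88 − 0.76 = 0.651.

0.651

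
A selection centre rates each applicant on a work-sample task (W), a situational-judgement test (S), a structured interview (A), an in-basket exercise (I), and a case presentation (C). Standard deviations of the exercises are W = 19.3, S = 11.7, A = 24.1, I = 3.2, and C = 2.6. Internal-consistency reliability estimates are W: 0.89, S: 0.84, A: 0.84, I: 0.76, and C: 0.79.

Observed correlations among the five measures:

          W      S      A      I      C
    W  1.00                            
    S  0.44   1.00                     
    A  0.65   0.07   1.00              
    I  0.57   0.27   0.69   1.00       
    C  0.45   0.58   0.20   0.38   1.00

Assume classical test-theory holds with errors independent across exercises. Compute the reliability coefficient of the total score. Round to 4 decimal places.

0.9293

Var(W+S+A+I+C) = 19.3² + 11.7² + 24.1² + 3.2² + 2.6² + 2·[19.3·11.7·0.44 + 19.3·24.1·0.65 + 19.3·3.2·0.57 + 19.3·2.6·0.45 + 11.7·24.1·0.07 + 11.7·3.2·0.27 + 11.7·2.6·0.58 + 24.1·3.2·0.69 + 24.1·2.6·0.20 + 3.2·2.6·0.38] = 1107.19 + 1151.74 = 2258.93.
With uncorrelated errors the cross-covariances are all true-score covariance, so they carry over unchanged; only the diagonal terms shrink to ρᵢσᵢ².
True-score variance = [19.3²·0.89 + 11.7²·0.84 + 24.1²·0.84 + 3.2²·0.76 + 2.6²·0.79] + 1151.74 = 947.507 + 1151.74 = 2099.25.
Reliability = 2099.25 / 2258.93 = 0.9293.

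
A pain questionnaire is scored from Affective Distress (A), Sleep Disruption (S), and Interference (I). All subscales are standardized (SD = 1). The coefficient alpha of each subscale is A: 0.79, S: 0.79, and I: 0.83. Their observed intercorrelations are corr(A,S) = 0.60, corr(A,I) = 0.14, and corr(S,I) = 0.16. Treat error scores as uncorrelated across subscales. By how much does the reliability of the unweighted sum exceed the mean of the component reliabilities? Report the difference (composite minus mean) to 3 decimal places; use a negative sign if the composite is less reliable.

Var(sum) = 3 + 1.8 = 4.8; true-score variance = 2.41 + 1.8 = 4.21; composite reliability = 0.8771.
Mean component reliability = 0.8033.
Difference = 0.8771 − 0.8033 = 0.074.

0.074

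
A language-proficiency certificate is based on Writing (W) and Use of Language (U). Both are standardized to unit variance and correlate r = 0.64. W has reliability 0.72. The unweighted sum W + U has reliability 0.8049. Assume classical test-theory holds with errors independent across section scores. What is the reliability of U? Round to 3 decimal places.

0.640

Var(W+U) = 2 + 2·0.64 = 3.280.
True-score variance = ρ_W + ρ_U + 2·0.64, so 0.8049 = (0.72 + ρ_U + 1.28) / 3.280.
ρ_U = 0.8049·3.280 − 0.72 − 1.28 = 0.640.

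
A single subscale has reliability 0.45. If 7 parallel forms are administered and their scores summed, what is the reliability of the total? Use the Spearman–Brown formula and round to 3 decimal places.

0.851

ρ_k = kρ / (1 + (k−1)ρ) = 7·0.45 / (1 + 6·0.45) = 3.150 / 3.700 = 0.851.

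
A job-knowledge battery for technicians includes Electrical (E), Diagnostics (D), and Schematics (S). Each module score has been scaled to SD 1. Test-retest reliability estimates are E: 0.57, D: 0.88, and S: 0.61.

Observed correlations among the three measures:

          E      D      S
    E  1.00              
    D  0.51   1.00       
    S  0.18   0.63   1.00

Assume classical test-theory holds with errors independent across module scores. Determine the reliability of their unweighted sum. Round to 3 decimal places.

Var(E+D+S) = 3 + 2·[0.51 + 0.18 + 0.63] = 3 + 2.64 = 5.64.
Under uncorrelated errors the observed covariances equal the true-score covariances, so only the own-variance terms attenuate.
True-score variance = [0.57 + 0.88 + 0.61] + 2.64 = 2.06 + 2.64 = 4.7.
Reliability = 4.7 / 5.64 = 0.833.

0.833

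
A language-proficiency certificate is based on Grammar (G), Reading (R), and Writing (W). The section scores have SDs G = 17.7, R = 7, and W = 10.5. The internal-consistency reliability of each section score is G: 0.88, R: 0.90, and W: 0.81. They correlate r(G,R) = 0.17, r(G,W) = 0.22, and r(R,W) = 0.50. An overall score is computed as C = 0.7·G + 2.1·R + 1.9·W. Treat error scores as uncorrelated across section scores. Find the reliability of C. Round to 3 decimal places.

0.906

Var(C) = 0.7²·17.7² + 2.1²·7² + 1.9²·10.5² + 2·[1.47·17.7·7·0.17 + 1.33·17.7·10.5·0.22 + 3.99·7·10.5·0.50] = 767.605 + 463.95 = 1231.55.
Under uncorrelated errors the observed covariances equal the true-score covariances, so only the own-variance terms attenuate.
True-score variance = [0.7²·17.7²·0.88 + 2.1²·7²·0.90 + 1.9²·10.5²·0.81] + 463.95 = 651.954 + 463.95 = 1115.9.
Reliability = 1115.9 / 1231.55 = 0.906.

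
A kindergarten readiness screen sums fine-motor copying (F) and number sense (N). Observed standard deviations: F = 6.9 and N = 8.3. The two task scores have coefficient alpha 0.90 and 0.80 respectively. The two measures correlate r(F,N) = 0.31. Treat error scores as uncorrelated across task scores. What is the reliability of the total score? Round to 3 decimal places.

0.878

Var(F+N) = 6.9² + 8.3² + 2·[6.9·8.3·0.31] = 116.5 + 35.5074 = 152.007.
Under uncorrelated errors the observed covariances equal the true-score covariances, so only the own-variance terms attenuate.
True-score variance = [6.9²·0.90 + 8.3²·0.80] + 35.5074 = 97.961 + 35.5074 = 133.468.
Reliability = 133.468 / 152.007 = 0.878.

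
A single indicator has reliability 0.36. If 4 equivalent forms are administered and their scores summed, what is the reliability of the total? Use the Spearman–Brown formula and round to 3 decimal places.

ρ_k = kρ / (1 + (k−1)ρ) = 4·0.36 / (1 + 3·0.36) = 1.440 / 2.080 = 0.692.

0.692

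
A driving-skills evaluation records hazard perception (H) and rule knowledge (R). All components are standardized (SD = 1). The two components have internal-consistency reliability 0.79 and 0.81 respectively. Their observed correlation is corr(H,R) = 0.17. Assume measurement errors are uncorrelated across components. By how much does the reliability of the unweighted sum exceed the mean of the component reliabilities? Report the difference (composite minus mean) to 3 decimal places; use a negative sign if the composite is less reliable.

0.029

Var(sum) = 2 + 0.34 = 2.34; true-score variance = 1.6 + 0.34 = 1.94; composite reliability = 0.8291.
Mean component reliability = 0.8000.
Difference = 0.8291 − 0.8000 = 0.029.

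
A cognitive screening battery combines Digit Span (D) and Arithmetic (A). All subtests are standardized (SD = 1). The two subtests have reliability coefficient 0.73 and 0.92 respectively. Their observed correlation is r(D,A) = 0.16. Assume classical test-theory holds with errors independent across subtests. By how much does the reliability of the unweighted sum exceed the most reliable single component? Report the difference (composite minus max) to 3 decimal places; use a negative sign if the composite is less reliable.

Var(sum) = 2 + 0.32 = 2.32; true-score variance = 1.65 + 0.32 = 1.97; composite reliability = 0.8491.
Max component reliability = 0.9200.
Difference = 0.8491 − 0.9200 = -0.071.

-0.071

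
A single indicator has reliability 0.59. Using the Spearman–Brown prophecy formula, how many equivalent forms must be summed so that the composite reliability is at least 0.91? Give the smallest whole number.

k ≥ ρ*(1−ρ₁)/(ρ₁(1−ρ*)) = 0.91·0.41 / (0.59·0.09) = 7.026.
Smallest integer k = 8.

8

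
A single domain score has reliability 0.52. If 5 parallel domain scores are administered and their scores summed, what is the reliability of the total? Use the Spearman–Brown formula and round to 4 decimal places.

0.8442

ρ_k = kρ / (1 + (k−1)ρ) = 5·0.52 / (1 + 4·0.52) = 2.600 / 3.080 = 0.8442.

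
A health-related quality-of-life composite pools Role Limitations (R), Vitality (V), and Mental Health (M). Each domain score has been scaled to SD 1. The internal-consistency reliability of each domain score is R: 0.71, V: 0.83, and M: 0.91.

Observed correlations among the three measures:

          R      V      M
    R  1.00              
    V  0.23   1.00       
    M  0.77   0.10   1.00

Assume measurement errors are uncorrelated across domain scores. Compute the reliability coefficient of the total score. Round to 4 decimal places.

0.8942

Var(R+V+M) = 3 + 2·[0.23 + 0.77 + 0.10] = 3 + 2.2 = 5.2.
Because errors are independent across components, Cov(Tᵢ,Tⱼ) = Cov(Xᵢ,Xⱼ); the off-diagonal part of the true-score variance is the same as above.
True-score variance = [0.71 + 0.83 + 0.91] + 2.2 = 2.45 + 2.2 = 4.65.
Reliability = 4.65 / 5.2 = 0.8942.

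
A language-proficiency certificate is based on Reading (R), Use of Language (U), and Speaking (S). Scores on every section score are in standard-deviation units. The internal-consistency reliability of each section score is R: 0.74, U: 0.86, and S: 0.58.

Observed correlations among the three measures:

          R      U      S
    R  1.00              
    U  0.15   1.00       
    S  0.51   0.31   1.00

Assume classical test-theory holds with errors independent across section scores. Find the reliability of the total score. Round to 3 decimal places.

0.834

Var(R+U+S) = 3 + 2·[0.15 + 0.51 + 0.31] = 3 + 1.94 = 4.94.
With uncorrelated errors the cross-covariances are all true-score covariance, so they carry over unchanged; only the diagonal terms shrink to ρᵢσᵢ².
True-score variance = [0.74 + 0.86 + 0.58] + 1.94 = 2.18 + 1.94 = 4.12.
Reliability = 4.12 / 4.94 = 0.834.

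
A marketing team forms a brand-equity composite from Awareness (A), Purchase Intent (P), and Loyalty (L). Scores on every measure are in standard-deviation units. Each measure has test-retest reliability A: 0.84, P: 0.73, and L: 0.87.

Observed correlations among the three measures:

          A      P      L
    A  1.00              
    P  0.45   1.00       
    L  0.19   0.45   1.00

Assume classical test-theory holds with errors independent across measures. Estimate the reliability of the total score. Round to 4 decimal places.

0.8919

Var(A+P+L) = 3 + 2·[0.45 + 0.19 + 0.45] = 3 + 2.18 = 5.18.
Because errors are independent across components, Cov(Tᵢ,Tⱼ) = Cov(Xᵢ,Xⱼ); the off-diagonal part of the true-score variance is the same as above.
True-score variance = [0.84 + 0.73 + 0.87] + 2.18 = 2.44 + 2.18 = 4.62.
Reliability = 4.62 / 5.18 = 0.8919.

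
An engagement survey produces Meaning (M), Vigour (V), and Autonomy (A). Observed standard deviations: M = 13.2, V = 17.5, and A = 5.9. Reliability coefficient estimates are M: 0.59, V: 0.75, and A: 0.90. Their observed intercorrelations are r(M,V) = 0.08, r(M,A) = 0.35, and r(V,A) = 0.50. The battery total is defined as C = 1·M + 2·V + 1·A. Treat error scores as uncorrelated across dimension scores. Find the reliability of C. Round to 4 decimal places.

0.7845

Var(C) = 13.2² + 2²·17.5² + 5.9² + 2·[2·13.2·17.5·0.08 + 13.2·5.9·0.35 + 2·17.5·5.9·0.50] = 1434.05 + 334.936 = 1768.99.
Because errors are independent across components, Cov(Tᵢ,Tⱼ) = Cov(Xᵢ,Xⱼ); the off-diagonal part of the true-score variance is the same as above.
True-score variance = [13.2²·0.59 + 2²·17.5²·0.75 + 5.9²·0.90] + 334.936 = 1052.88 + 334.936 = 1387.82.
Reliability = 1387.82 / 1768.99 = 0.7845.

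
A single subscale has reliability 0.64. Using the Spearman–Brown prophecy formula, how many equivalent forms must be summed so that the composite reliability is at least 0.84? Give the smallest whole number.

k ≥ ρ*(1−ρ₁)/(ρ₁(1−ρ*)) = 0.84·0.36 / (0.64·0.16) = 2.953.
Smallest integer k = 3.

3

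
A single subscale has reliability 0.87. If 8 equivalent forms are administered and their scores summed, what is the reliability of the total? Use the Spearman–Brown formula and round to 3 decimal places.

0.982

ρ_k = kρ / (1 + (k−1)ρ) = 8·0.87 / (1 + 7·0.87) = 6.960 / 7.090 = 0.982.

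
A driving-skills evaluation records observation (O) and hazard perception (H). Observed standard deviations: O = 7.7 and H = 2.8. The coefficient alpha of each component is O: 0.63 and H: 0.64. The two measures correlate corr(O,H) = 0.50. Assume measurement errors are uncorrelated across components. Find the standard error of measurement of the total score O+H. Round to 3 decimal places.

4.976

Var(total) = 67.13 + 21.56 = 88.69.
True-score variance = 42.3703 + 21.56 = 63.9303, so reliability = 0.7208.
Error variance = 88.69 − 63.9303 = 24.7597; SEM = √24.7597 = 4.976.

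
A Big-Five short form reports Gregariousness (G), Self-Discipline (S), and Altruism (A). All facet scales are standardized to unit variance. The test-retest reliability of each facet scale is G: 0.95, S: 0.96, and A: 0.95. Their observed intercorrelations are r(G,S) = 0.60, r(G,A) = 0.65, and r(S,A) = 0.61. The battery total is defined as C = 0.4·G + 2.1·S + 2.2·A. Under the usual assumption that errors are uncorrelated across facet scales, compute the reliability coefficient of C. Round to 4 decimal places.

Var(C) = 0.4² + 2.1² + 2.2² + 2·[0.84·0.60 + 0.88·0.65 + 4.62·0.61] = 9.41 + 7.7884 = 17.1984.
Under uncorrelated errors the observed covariances equal the true-score covariances, so only the own-variance terms attenuate.
True-score variance = [0.4²·0.95 + 2.1²·0.96 + 2.2²·0.95] + 7.7884 = 8.9836 + 7.7884 = 16.772.
Reliability = 16.772 / 17.1984 = 0.9752.

0.9752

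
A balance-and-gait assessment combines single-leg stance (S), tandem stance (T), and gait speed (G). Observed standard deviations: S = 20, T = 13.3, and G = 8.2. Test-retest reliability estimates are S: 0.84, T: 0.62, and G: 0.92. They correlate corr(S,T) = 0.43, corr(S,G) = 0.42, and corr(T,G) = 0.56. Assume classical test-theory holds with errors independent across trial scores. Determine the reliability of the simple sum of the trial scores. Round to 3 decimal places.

Var(S+T+G) = 20² + 13.3² + 8.2² + 2·[20·13.3·0.43 + 20·8.2·0.42 + 13.3·8.2·0.56] = 644.13 + 488.667 = 1132.8.
With uncorrelated errors the cross-covariances are all true-score covariance, so they carry over unchanged; only the diagonal terms shrink to ρᵢσᵢ².
True-score variance = [20²·0.84 + 13.3²·0.62 + 8.2²·0.92] + 488.667 = 507.533 + 488.667 = 996.2.
Reliability = 996.2 / 1132.8 = 0.879.

0.879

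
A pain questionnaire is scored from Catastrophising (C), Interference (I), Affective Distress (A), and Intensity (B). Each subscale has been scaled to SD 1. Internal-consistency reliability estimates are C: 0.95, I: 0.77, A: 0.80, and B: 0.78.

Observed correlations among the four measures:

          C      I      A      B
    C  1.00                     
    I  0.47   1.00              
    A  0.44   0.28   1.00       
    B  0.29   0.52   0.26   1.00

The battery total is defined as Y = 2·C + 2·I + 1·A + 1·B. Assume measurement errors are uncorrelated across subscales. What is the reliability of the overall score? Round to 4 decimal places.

0.9245

Var(Y) = 2² + 2² + 1 + 1 + 2·[4·0.47 + 2·0.44 + 2·0.29 + 2·0.28 + 2·0.52 + 0.26] = 10 + 10.4 = 20.4.
Under uncorrelated errors the observed covariances equal the true-score covariances, so only the own-variance terms attenuate.
True-score variance = [2²·0.95 + 2²·0.77 + 0.80 + 0.78] + 10.4 = 8.46 + 10.4 = 18.86.
Reliability = 18.86 / 20.4 = 0.9245.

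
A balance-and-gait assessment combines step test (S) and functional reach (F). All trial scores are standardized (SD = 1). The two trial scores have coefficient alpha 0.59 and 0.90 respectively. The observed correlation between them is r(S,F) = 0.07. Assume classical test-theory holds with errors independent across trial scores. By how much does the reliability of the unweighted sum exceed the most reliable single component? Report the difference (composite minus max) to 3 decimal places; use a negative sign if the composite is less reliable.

-0.138

Var(sum) = 2 + 0.14 = 2.14; true-score variance = 1.49 + 0.14 = 1.63; composite reliability = 0.7617.
Max component reliability = 0.9000.
Difference = 0.7617 − 0.9000 = -0.138.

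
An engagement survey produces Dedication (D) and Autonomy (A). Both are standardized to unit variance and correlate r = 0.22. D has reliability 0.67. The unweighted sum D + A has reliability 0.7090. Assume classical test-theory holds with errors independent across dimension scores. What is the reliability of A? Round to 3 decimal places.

0.620

Var(D+A) = 2 + 2·0.22 = 2.440.
True-score variance = ρ_D + ρ_A + 2·0.22, so 0.7090 = (0.67 + ρ_A + 0.44) / 2.440.
ρ_A = 0.7090·2.440 − 0.67 − 0.44 = 0.620.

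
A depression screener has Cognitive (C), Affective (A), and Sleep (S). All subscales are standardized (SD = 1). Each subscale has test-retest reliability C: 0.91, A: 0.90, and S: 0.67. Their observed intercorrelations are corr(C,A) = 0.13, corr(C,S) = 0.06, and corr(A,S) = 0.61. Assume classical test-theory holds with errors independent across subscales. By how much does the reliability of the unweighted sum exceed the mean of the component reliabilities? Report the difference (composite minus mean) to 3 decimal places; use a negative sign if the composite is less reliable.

0.060

Var(sum) = 3 + 1.6 = 4.6; true-score variance = 2.48 + 1.6 = 4.08; composite reliability = 0.8870.
Mean component reliability = 0.8267.
Difference = 0.8870 − 0.8267 = 0.060.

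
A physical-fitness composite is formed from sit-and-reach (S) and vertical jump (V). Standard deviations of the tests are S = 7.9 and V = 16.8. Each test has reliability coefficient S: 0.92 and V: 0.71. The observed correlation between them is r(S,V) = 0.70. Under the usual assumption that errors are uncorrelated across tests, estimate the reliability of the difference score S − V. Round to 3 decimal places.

0.453

Var(S−V) = 7.9² + 16.8² − 2·7.9·16.8·0.70 = 344.65 − 185.808 = 158.842.
Because errors are independent across components, Cov(Tᵢ,Tⱼ) = Cov(Xᵢ,Xⱼ); the off-diagonal part of the true-score variance is the same as above.
True-score variance = [7.9²·0.92 + 16.8²·0.71] − 185.808 = 257.808 − 185.808 = 71.9996.
Reliability = 71.9996 / 158.842 = 0.453.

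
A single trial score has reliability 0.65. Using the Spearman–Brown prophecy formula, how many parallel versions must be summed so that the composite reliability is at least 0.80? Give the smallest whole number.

3

k ≥ ρ*(1−ρ₁)/(ρ₁(1−ρ*)) = 0.80·0.35 / (0.65·0.20) = 2.154.
Smallest integer k = 3.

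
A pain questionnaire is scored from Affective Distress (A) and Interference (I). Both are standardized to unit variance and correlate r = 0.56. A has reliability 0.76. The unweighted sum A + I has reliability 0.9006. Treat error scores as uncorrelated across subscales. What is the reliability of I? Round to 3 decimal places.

0.930

Var(A+I) = 2 + 2·0.56 = 3.120.
True-score variance = ρ_A + ρ_I + 2·0.56, so 0.9006 = (0.76 + ρ_I + 1.12) / 3.120.
ρ_I = 0.9006·3.120 − 0.76 − 1.12 = 0.930.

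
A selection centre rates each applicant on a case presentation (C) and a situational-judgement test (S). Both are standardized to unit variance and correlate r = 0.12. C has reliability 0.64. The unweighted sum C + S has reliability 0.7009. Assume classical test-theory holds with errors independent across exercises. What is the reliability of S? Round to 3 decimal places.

0.690

Var(C+S) = 2 + 2·0.12 = 2.240.
True-score variance = ρ_C + ρ_S + 2·0.12, so 0.7009 = (0.64 + ρ_S + 0.24) / 2.240.
ρ_S = 0.7009·2.240 − 0.64 − 0.24 = 0.690.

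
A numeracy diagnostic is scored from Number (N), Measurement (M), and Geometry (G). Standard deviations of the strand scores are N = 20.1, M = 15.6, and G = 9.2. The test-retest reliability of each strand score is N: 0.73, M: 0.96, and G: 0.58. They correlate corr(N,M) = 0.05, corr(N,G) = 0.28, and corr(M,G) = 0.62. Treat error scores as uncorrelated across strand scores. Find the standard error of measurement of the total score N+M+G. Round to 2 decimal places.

Var(total) = 732.01 + 312.876 = 1044.89.
True-score variance = 577.644 + 312.876 = 890.52, so reliability = 0.8523.
Error variance = 1044.89 − 890.52 = 154.366; SEM = √154.366 = 12.42.

12.42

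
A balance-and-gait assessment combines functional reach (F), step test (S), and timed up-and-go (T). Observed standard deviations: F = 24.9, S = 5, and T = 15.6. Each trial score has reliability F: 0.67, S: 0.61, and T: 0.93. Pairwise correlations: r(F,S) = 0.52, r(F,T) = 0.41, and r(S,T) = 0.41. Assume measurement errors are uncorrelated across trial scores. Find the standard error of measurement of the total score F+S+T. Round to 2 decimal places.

Var(total) = 888.37 + 511.961 = 1400.33.
True-score variance = 656.981 + 511.961 = 1168.94, so reliability = 0.8348.
Error variance = 1400.33 − 1168.94 = 231.388; SEM = √231.388 = 15.21.

15.21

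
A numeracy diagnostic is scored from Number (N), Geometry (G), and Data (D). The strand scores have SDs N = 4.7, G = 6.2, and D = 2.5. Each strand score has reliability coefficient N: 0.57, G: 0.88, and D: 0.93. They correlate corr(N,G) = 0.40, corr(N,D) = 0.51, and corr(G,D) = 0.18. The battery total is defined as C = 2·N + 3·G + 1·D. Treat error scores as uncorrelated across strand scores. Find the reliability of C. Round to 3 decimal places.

Var(C) = 2²·4.7² + 3²·6.2² + 2.5² + 2·[6·4.7·6.2·0.40 + 2·4.7·2.5·0.51 + 3·6.2·2.5·0.18] = 440.57 + 180.582 = 621.152.
Under uncorrelated errors the observed covariances equal the true-score covariances, so only the own-variance terms attenuate.
True-score variance = [2²·4.7²·0.57 + 3²·6.2²·0.88 + 2.5²·0.93] + 180.582 = 360.623 + 180.582 = 541.205.
Reliability = 541.205 / 621.152 = 0.871.

0.871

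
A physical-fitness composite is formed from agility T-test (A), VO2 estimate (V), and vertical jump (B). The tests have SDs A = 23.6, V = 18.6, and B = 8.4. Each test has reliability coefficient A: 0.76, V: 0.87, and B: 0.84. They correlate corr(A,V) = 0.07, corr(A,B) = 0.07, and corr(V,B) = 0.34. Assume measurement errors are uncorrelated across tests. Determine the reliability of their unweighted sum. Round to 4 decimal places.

0.8375

Var(A+V+B) = 23.6² + 18.6² + 8.4² + 2·[23.6·18.6·0.07 + 23.6·8.4·0.07 + 18.6·8.4·0.34] = 973.48 + 195.451 = 1168.93.
With uncorrelated errors the cross-covariances are all true-score covariance, so they carry over unchanged; only the diagonal terms shrink to ρᵢσᵢ².
True-score variance = [23.6²·0.76 + 18.6²·0.87 + 8.4²·0.84] + 195.451 = 783.545 + 195.451 = 978.996.
Reliability = 978.996 / 1168.93 = 0.8375.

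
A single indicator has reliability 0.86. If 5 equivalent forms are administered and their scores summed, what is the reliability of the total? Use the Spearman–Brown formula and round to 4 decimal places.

0.9685

ρ_k = kρ / (1 + (k−1)ρ) = 5·0.86 / (1 + 4·0.86) = 4.300 / 4.440 = 0.9685.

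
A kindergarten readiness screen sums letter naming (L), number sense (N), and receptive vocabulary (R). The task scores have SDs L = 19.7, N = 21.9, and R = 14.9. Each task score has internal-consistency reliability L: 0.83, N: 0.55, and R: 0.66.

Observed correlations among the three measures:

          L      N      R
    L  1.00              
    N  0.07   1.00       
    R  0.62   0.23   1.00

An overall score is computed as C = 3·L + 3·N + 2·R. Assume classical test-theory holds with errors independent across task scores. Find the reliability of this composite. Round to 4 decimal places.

0.7697

Var(C) = 3²·19.7² + 3²·21.9² + 2²·14.9² + 2·[9·19.7·21.9·0.07 + 6·19.7·14.9·0.62 + 6·21.9·14.9·0.23] = 8697.34 + 3628.08 = 12325.4.
With uncorrelated errors the cross-covariances are all true-score covariance, so they carry over unchanged; only the diagonal terms shrink to ρᵢσᵢ².
True-score variance = [3²·19.7²·0.83 + 3²·21.9²·0.55 + 2²·14.9²·0.66] + 3628.08 = 5859.21 + 3628.08 = 9487.29.
Reliability = 9487.29 / 12325.4 = 0.7697.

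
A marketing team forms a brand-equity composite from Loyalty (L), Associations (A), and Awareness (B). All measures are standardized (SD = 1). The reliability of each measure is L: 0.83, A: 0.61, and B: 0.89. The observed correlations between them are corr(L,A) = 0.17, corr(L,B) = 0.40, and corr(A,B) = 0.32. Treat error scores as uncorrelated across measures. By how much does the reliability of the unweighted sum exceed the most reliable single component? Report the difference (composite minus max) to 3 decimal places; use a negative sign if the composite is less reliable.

Var(sum) = 3 + 1.78 = 4.78; true-score variance = 2.33 + 1.78 = 4.11; composite reliability = 0.8598.
Max component reliability = 0.8900.
Difference = 0.8598 − 0.8900 = -0.030.

-0.030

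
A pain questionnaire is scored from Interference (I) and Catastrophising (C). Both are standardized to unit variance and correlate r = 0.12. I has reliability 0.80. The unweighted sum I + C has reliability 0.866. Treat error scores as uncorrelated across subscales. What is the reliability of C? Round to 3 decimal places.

0.900

Var(I+C) = 2 + 2·0.12 = 2.240.
True-score variance = ρ_I + ρ_C + 2·0.12, so 0.866 = (0.80 + ρ_C + 0.24) / 2.240.
ρ_C = 0.866·2.240 − 0.80 − 0.24 = 0.900.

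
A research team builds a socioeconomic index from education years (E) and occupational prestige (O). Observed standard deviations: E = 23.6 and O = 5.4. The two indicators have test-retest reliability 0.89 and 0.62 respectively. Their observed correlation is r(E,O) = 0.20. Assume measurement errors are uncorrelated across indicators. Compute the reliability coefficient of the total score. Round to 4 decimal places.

0.8864

Var(E+O) = 23.6² + 5.4² + 2·[23.6·5.4·0.20] = 586.12 + 50.976 = 637.096.
Because errors are independent across components, Cov(Tᵢ,Tⱼ) = Cov(Xᵢ,Xⱼ); the off-diagonal part of the true-score variance is the same as above.
True-score variance = [23.6²·0.89 + 5.4²·0.62] + 50.976 = 513.774 + 50.976 = 564.75.
Reliability = 564.75 / 637.096 = 0.8864.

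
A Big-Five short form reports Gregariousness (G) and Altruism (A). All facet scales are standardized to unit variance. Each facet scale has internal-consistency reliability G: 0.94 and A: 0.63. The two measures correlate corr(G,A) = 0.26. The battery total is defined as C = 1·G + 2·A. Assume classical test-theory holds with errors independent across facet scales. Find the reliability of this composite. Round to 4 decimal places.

Var(C) = 1 + 2² + 2·[2·0.26] = 5 + 1.04 = 6.04.
Because errors are independent across components, Cov(Tᵢ,Tⱼ) = Cov(Xᵢ,Xⱼ); the off-diagonal part of the true-score variance is the same as above.
True-score variance = [0.94 + 2²·0.63] + 1.04 = 3.46 + 1.04 = 4.5.
Reliability = 4.5 / 6.04 = 0.7450.

0.7450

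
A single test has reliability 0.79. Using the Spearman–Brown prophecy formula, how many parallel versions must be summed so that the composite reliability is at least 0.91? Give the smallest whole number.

3

k ≥ ρ*(1−ρ₁)/(ρ₁(1−ρ*)) = 0.91·0.21 / (0.79·0.09) = 2.688.
Smallest integer k = 3.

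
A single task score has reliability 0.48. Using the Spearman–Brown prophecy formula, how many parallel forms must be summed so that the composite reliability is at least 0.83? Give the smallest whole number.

6

k ≥ ρ*(1−ρ₁)/(ρ₁(1−ρ*)) = 0.83·0.52 / (0.48·0.17) = 5.289.
Smallest integer k = 6.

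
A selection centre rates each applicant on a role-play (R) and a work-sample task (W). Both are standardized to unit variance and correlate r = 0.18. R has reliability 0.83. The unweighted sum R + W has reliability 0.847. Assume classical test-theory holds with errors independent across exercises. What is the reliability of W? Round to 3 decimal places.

0.809

Var(R+W) = 2 + 2·0.18 = 2.360.
True-score variance = ρ_R + ρ_W + 2·0.18, so 0.847 = (0.83 + ρ_W + 0.36) / 2.360.
ρ_W = 0.847·2.360 − 0.83 − 0.36 = 0.809.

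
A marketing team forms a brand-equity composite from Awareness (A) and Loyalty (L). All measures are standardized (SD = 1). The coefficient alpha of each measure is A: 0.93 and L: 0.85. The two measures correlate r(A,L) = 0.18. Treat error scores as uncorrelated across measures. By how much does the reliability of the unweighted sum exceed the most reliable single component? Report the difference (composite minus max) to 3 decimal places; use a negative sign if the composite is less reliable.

Var(sum) = 2 + 0.36 = 2.36; true-score variance = 1.78 + 0.36 = 2.14; composite reliability = 0.9068.
Max component reliability = 0.9300.
Difference = 0.9068 − 0.9300 = -0.023.

-0.023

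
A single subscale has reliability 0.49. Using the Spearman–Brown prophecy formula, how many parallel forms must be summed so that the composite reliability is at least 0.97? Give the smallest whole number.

34

k ≥ ρ*(1−ρ₁)/(ρ₁(1−ρ*)) = 0.97·0.51 / (0.49·0.03) = 33.653.
Smallest integer k = 34.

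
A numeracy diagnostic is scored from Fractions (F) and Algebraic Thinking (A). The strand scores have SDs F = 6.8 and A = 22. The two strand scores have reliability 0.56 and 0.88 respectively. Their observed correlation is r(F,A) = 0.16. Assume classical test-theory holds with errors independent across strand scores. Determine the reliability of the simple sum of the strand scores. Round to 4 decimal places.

0.8643

Var(F+A) = 6.8² + 22² + 2·[6.8·22·0.16] = 530.24 + 47.872 = 578.112.
Under uncorrelated errors the observed covariances equal the true-score covariances, so only the own-variance terms attenuate.
True-score variance = [6.8²·0.56 + 22²·0.88] + 47.872 = 451.814 + 47.872 = 499.686.
Reliability = 499.686 / 578.112 = 0.8643.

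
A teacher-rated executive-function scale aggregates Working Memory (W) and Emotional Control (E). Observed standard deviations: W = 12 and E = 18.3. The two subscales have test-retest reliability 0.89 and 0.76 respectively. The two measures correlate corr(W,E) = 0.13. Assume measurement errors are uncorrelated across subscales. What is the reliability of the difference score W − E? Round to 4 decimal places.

Var(W−E) = 12² + 18.3² − 2·12·18.3·0.13 = 478.89 − 57.096 = 421.794.
Under uncorrelated errors the observed covariances equal the true-score covariances, so only the own-variance terms attenuate.
True-score variance = [12²·0.89 + 18.3²·0.76] − 57.096 = 382.676 − 57.096 = 325.58.
Reliability = 325.58 / 421.794 = 0.7719.

0.7719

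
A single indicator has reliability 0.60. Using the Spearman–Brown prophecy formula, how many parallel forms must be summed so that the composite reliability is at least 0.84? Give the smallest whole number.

k ≥ ρ*(1−ρ₁)/(ρ₁(1−ρ*)) = 0.84·0.40 / (0.60·0.16) = 3.500.
Smallest integer k = 4.

4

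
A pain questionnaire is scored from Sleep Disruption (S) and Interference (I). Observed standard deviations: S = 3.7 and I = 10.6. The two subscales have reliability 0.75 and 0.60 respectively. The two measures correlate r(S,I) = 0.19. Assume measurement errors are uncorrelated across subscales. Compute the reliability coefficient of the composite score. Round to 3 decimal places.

0.657

Var(S+I) = 3.7² + 10.6² + 2·[3.7·10.6·0.19] = 126.05 + 14.9036 = 140.954.
Under uncorrelated errors the observed covariances equal the true-score covariances, so only the own-variance terms attenuate.
True-score variance = [3.7²·0.75 + 10.6²·0.60] + 14.9036 = 77.6835 + 14.9036 = 92.5871.
Reliability = 92.5871 / 140.954 = 0.657.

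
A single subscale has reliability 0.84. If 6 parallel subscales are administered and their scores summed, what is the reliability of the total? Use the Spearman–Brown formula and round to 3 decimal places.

ρ_k = kρ / (1 + (k−1)ρ) = 6·0.84 / (1 + 5·0.84) = 5.040 / 5.200 = 0.969.

0.969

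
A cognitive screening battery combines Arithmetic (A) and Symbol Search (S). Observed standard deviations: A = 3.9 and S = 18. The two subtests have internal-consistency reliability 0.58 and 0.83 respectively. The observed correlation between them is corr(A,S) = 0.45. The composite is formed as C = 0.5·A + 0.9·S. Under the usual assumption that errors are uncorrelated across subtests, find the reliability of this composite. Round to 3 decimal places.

Var(C) = 0.5²·3.9² + 0.9²·18² + 2·[0.45·3.9·18·0.45] = 266.243 + 28.431 = 294.673.
With uncorrelated errors the cross-covariances are all true-score covariance, so they carry over unchanged; only the diagonal terms shrink to ρᵢσᵢ².
True-score variance = [0.5²·3.9²·0.58 + 0.9²·18²·0.83] + 28.431 = 220.031 + 28.431 = 248.462.
Reliability = 248.462 / 294.673 = 0.843.

0.843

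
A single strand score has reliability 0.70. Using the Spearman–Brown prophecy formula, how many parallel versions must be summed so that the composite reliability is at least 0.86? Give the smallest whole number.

k ≥ ρ*(1−ρ₁)/(ρ₁(1−ρ*)) = 0.86·0.30 / (0.70·0.14) = 2.633.
Smallest integer k = 3.

3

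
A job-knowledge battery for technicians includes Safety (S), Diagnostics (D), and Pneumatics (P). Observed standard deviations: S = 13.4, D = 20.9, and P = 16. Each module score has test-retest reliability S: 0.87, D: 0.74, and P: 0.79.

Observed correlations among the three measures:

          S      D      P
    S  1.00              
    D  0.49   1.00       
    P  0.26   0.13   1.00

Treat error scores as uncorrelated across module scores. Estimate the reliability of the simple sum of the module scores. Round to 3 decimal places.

Var(S+D+P) = 13.4² + 20.9² + 16² + 2·[13.4·20.9·0.49 + 13.4·16·0.26 + 20.9·16·0.13] = 872.37 + 472.891 = 1345.26.
With uncorrelated errors the cross-covariances are all true-score covariance, so they carry over unchanged; only the diagonal terms shrink to ρᵢσᵢ².
True-score variance = [13.4²·0.87 + 20.9²·0.74 + 16²·0.79] + 472.891 = 681.697 + 472.891 = 1154.59.
Reliability = 1154.59 / 1345.26 = 0.858.

0.858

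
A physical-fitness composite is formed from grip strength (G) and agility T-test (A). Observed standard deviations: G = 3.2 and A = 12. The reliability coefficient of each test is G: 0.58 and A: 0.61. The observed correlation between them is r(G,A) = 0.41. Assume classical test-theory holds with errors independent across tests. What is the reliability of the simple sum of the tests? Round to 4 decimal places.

0.6745

Var(G+A) = 3.2² + 12² + 2·[3.2·12·0.41] = 154.24 + 31.488 = 185.728.
Because errors are independent across components, Cov(Tᵢ,Tⱼ) = Cov(Xᵢ,Xⱼ); the off-diagonal part of the true-score variance is the same as above.
True-score variance = [3.2²·0.58 + 12²·0.61] + 31.488 = 93.7792 + 31.488 = 125.267.
Reliability = 125.267 / 185.728 = 0.6745.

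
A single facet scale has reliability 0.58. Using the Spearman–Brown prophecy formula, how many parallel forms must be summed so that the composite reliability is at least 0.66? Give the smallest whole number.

2

k ≥ ρ*(1−ρ₁)/(ρ₁(1−ρ*)) = 0.66·0.42 / (0.58·0.34) = 1.406.
Smallest integer k = 2.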